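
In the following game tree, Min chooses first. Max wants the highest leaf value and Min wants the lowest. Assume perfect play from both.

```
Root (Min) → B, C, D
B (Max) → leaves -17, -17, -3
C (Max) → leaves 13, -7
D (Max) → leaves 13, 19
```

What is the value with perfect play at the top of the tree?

-3

B (Max): max(-17, -17, -3) = -3
C (Max): max(13, -7) = 13
D (Max): max(13, 19) = 19
Root (Min): min(-3, 13, 19) = -3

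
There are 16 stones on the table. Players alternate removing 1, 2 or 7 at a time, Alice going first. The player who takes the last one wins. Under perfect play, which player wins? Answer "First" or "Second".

First

Compute winning (W) and losing (L) positions by backward induction:
i:   0  1  2  3  4  5  6  7  8  9 10 11 12 13 14 15 16
     L  W  W  L  W  W  L  W  W  L  W  W  L  W  W  L  W
Position 16 is W, so the first player wins.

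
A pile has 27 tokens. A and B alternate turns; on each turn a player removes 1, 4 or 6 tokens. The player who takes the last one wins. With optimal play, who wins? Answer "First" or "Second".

Second

W/L table (W = player to move can force a win):
i:   0  1  2  3  4  5  6  7  8  9 10 11 12 13 14 15 16 17 18 19 20 21 22 23 24 25 26 27
     L  W  L  W  W  L  W  L  W  W  L  W  L  W  W  L  W  L  W  W  L  W  L  W  W  L  W  L
Position 27 is L, so the second player wins.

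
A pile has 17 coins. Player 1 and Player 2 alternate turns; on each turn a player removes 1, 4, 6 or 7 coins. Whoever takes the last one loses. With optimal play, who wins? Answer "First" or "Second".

Mark each pile size as W (mover wins) or L (mover loses):
i:   0  1  2  3  4  5  6  7  8  9 10 11 12 13 14 15 16 17
     W  L  W  L  W  W  L  W  W  W  W  L  W  W  L  W  L  W
Position 17 is W, so the first player wins.

First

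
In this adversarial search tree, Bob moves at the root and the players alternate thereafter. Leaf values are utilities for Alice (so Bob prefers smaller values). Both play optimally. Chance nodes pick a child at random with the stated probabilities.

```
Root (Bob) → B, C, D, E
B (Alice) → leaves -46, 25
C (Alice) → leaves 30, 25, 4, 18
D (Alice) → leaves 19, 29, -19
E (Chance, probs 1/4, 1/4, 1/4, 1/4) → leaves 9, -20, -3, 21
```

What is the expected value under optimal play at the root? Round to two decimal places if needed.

1.75

B (Alice): max(-46, 25) = 25
C (Alice): max(30, 25, 4, 18) = 30
D (Alice): max(19, 29, -19) = 29
E (Chance): 1/4·9 + 1/4·-20 + 1/4·-3 + 1/4·21 = 1.75
Root (Bob): min(25, 30, 29, 1.75) = 1.75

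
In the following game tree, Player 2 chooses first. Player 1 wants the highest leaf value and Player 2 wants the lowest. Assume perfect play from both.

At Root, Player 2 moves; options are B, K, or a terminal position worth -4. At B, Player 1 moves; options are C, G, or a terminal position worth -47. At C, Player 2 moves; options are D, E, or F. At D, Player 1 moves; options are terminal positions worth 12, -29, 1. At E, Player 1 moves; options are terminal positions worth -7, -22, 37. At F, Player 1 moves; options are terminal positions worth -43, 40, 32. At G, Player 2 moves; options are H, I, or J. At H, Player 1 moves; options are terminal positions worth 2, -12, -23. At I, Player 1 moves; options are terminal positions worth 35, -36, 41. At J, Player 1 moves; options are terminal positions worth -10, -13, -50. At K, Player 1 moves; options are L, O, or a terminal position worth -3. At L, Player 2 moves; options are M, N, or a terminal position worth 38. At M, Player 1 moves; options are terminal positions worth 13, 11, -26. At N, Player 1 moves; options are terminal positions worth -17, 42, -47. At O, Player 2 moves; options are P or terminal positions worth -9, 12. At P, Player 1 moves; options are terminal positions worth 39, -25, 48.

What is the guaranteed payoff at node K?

13

M: max(13, 11, -26) = 13
N: max(-17, 42, -47) = 42
L: min(13, 42, 38) = 13
P: max(39, -25, 48) = 48
O: min(48, -9, 12) = -9
K: max(13, -9, -3) = 13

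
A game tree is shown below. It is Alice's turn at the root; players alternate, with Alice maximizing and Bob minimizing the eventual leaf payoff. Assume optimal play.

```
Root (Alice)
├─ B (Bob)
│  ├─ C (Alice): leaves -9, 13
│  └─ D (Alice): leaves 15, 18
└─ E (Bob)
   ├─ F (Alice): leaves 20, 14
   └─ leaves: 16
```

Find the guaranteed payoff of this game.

16

C (Alice): max(-9, 13) = 13
D (Alice): max(15, 18) = 18
B (Bob): min(13, 18) = 13
F (Alice): max(20, 14) = 20
E (Bob): min(20, 16) = 16
Root (Alice): max(13, 16) = 16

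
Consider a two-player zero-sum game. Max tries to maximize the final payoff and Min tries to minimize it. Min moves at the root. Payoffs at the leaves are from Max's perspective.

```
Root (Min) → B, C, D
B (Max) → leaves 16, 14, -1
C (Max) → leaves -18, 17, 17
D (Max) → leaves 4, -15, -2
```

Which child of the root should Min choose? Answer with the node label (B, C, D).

B (Max): max(16, 14, -1) = 16
C (Max): max(-18, 17, 17) = 17
D (Max): max(4, -15, -2) = 4
Root (Min): min(16, 17, 4) = 4
Min picks the child with the lowest value: D (value 4).

D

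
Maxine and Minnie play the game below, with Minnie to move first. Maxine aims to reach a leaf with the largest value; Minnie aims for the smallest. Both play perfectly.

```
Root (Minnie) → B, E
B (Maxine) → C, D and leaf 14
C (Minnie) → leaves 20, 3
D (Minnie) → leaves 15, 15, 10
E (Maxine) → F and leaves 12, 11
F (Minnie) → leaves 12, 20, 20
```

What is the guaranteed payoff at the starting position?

12

C (Minnie): min(20, 3) = 3
D (Minnie): min(15, 15, 10) = 10
B (Maxine): max(3, 10, 14) = 14
F (Minnie): min(12, 20, 20) = 12
E (Maxine): max(12, 12, 11) = 12
Root (Minnie): min(14, 12) = 12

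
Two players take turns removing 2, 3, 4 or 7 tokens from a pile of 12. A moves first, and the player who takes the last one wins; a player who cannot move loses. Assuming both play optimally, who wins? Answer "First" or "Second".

Second

Mark each pile size as W (mover wins) or L (mover loses):
i:   0  1  2  3  4  5  6  7  8  9 10 11 12
     L  L  W  W  W  W  L  W  W  W  W  L  L
Position 12 is L, so the second player wins.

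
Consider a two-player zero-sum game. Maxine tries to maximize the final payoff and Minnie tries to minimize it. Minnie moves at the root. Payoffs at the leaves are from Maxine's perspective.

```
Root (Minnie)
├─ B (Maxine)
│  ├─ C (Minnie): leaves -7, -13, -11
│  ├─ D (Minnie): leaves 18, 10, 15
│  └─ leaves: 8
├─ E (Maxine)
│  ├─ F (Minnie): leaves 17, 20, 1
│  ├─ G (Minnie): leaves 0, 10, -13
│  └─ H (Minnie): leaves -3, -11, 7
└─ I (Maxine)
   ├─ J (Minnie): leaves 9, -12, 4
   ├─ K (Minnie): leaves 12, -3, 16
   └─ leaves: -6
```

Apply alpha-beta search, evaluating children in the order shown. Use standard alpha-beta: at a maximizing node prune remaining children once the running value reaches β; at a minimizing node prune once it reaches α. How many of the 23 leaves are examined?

19

C [α=-∞,β=+∞]: v=-13
D [α=-13,β=+∞]: v=10
B [α=-∞,β=+∞]: v=10
F [α=-∞,β=10]: v=1
G [α=1,β=10]: v=0 after child 1 ≤ α → α-cutoff, skip 2
H [α=1,β=10]: v=-3 after child 1 ≤ α → α-cutoff, skip 2
E [α=-∞,β=10]: v=1
J [α=-∞,β=1]: v=-12
K [α=-12,β=1]: v=-3
I [α=-∞,β=1]: v=-3
Root [α=-∞,β=+∞]: v=-3
Leaves evaluated: 19 of 23.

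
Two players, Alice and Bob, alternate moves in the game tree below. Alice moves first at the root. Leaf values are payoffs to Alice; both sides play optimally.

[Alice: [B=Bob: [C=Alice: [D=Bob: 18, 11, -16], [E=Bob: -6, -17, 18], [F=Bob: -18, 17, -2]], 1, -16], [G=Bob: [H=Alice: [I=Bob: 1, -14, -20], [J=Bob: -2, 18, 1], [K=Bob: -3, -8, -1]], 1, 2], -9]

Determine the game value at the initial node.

D (Bob): min(18, 11, -16) = -16
E (Bob): min(-6, -17, 18) = -17
F (Bob): min(-18, 17, -2) = -18
C (Alice): max(-16, -17, -18) = -16
B (Bob): min(-16, 1, -16) = -16
I (Bob): min(1, -14, -20) = -20
J (Bob): min(-2, 18, 1) = -2
K (Bob): min(-3, -8, -1) = -8
H (Alice): max(-20, -2, -8) = -2
G (Bob): min(-2, 1, 2) = -2
Root (Alice): max(-16, -2, -9) = -2

-2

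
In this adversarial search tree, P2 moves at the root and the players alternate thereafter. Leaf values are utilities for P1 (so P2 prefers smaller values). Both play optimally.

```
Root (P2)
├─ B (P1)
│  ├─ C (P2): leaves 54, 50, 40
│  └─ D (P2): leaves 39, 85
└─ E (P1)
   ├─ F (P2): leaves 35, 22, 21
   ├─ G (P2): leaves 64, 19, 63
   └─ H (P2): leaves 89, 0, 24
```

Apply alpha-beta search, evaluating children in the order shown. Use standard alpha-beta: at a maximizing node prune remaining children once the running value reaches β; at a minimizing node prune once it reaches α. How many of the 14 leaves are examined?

11

C [α=-∞,β=+∞]: v=40
D [α=40,β=+∞]: v=39 after child 1 ≤ α → α-cutoff, skip 1
B [α=-∞,β=+∞]: v=40
F [α=-∞,β=40]: v=21
G [α=21,β=40]: v=19 after child 2 ≤ α → α-cutoff, skip 1
H [α=21,β=40]: v=0 after child 2 ≤ α → α-cutoff, skip 1
E [α=-∞,β=40]: v=21
Root [α=-∞,β=+∞]: v=21
Leaves evaluated: 11 of 14.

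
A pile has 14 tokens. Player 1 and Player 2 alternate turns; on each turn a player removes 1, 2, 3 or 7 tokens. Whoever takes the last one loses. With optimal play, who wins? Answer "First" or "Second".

First

Positions where the player to move wins (W) vs loses (L):
i:   0  1  2  3  4  5  6  7  8  9 10 11 12 13 14
     W  L  W  W  W  L  W  W  W  L  W  W  W  L  W
Position 14 is W, so the first player wins.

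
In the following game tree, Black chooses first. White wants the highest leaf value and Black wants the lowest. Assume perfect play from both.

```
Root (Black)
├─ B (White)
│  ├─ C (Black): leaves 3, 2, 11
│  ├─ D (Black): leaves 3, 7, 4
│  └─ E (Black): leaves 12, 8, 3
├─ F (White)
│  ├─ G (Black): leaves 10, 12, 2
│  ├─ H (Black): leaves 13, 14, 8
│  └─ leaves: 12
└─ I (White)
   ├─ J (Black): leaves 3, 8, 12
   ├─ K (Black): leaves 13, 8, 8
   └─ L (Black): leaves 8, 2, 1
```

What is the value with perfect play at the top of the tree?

3

C (Black): min(3, 2, 11) = 2
D (Black): min(3, 7, 4) = 3
E (Black): min(12, 8, 3) = 3
B (White): max(2, 3, 3) = 3
G (Black): min(10, 12, 2) = 2
H (Black): min(13, 14, 8) = 8
F (White): max(2, 8, 12) = 12
J (Black): min(3, 8, 12) = 3
K (Black): min(13, 8, 8) = 8
L (Black): min(8, 2, 1) = 1
I (White): max(3, 8, 1) = 8
Root (Black): min(3, 12, 8) = 3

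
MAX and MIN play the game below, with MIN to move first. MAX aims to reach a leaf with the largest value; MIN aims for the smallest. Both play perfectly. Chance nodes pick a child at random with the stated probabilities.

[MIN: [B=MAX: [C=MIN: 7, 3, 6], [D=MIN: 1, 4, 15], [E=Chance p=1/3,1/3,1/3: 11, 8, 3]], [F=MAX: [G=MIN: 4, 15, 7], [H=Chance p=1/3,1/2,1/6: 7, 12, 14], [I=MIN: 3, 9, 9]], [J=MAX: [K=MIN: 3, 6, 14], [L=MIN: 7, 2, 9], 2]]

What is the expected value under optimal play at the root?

3

C (MIN): min(7, 3, 6) = 3
D (MIN): min(1, 4, 15) = 1
E (Chance): 1/3·11 + 1/3·8 + 1/3·3 = 7.33
B (MAX): max(3, 1, 7.33) = 7.33
G (MIN): min(4, 15, 7) = 4
H (Chance): 1/3·7 + 1/2·12 + 1/6·14 = 10.67
I (MIN): min(3, 9, 9) = 3
F (MAX): max(4, 10.67, 3) = 10.67
K (MIN): min(3, 6, 14) = 3
L (MIN): min(7, 2, 9) = 2
J (MAX): max(3, 2, 2) = 3
Root (MIN): min(7.33, 10.67, 3) = 3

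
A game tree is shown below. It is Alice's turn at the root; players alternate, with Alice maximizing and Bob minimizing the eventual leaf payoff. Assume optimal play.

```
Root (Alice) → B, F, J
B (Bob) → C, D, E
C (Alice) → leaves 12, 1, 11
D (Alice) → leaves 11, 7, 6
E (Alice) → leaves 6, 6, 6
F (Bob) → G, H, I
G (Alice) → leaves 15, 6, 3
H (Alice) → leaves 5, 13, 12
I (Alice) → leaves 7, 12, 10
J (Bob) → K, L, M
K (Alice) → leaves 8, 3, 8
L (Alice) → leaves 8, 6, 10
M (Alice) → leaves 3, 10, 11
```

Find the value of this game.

12

C (Alice): max(12, 1, 11) = 12
D (Alice): max(11, 7, 6) = 11
E (Alice): max(6, 6, 6) = 6
B (Bob): min(12, 11, 6) = 6
G (Alice): max(15, 6, 3) = 15
H (Alice): max(5, 13, 12) = 13
I (Alice): max(7, 12, 10) = 12
F (Bob): min(15, 13, 12) = 12
K (Alice): max(8, 3, 8) = 8
L (Alice): max(8, 6, 10) = 10
M (Alice): max(3, 10, 11) = 11
J (Bob): min(8, 10, 11) = 8
Root (Alice): max(6, 12, 8) = 12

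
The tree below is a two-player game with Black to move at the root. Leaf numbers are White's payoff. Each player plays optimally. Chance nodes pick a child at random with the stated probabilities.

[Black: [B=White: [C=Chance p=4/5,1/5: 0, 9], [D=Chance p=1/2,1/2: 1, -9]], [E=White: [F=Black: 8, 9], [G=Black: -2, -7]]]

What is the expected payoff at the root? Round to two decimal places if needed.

C (Chance): 4/5·0 + 1/5·9 = 1.8
D (Chance): 1/2·1 + 1/2·-9 = -4
B (White): max(1.8, -4) = 1.8
F (Black): min(8, 9) = 8
G (Black): min(-2, -7) = -7
E (White): max(8, -7) = 8
Root (Black): min(1.8, 8) = 1.8

1.8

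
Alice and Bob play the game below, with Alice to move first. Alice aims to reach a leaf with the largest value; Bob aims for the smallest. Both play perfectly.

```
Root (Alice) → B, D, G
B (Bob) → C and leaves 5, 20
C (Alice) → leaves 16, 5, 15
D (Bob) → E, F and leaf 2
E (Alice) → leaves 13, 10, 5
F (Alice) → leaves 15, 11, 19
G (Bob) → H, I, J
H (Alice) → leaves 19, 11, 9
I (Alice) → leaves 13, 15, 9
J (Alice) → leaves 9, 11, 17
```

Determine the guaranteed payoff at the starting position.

C (Alice): max(16, 5, 15) = 16
B (Bob): min(16, 5, 20) = 5
E (Alice): max(13, 10, 5) = 13
F (Alice): max(15, 11, 19) = 19
D (Bob): min(13, 19, 2) = 2
H (Alice): max(19, 11, 9) = 19
I (Alice): max(13, 15, 9) = 15
J (Alice): max(9, 11, 17) = 17
G (Bob): min(19, 15, 17) = 15
Root (Alice): max(5, 2, 15) = 15

15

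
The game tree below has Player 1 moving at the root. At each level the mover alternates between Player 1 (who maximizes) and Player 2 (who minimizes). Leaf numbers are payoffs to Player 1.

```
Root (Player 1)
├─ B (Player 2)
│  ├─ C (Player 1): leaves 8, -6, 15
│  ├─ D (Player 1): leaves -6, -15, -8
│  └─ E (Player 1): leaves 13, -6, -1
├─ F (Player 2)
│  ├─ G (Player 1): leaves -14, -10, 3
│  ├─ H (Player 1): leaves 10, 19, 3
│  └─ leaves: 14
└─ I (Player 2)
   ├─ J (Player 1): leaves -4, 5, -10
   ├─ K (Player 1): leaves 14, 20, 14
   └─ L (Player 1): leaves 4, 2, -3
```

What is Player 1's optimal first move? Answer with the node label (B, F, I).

I

C (Player 1): max(8, -6, 15) = 15
D (Player 1): max(-6, -15, -8) = -6
E (Player 1): max(13, -6, -1) = 13
B (Player 2): min(15, -6, 13) = -6
G (Player 1): max(-14, -10, 3) = 3
H (Player 1): max(10, 19, 3) = 19
F (Player 2): min(3, 19, 14) = 3
J (Player 1): max(-4, 5, -10) = 5
K (Player 1): max(14, 20, 14) = 20
L (Player 1): max(4, 2, -3) = 4
I (Player 2): min(5, 20, 4) = 4
Root (Player 1): max(-6, 3, 4) = 4
Player 1 picks the child with the highest value: I (value 4).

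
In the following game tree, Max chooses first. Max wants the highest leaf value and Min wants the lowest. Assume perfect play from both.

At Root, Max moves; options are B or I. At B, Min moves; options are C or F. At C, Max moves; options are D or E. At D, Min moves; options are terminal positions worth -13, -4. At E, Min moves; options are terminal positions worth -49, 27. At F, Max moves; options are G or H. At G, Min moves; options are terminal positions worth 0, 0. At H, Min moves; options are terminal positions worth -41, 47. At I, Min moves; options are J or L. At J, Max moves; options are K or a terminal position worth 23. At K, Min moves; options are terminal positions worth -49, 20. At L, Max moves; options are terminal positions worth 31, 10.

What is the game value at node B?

-13

D: min(-13, -4) = -13
E: min(-49, 27) = -49
C: max(-13, -49) = -13
G: min(0, 0) = 0
H: min(-41, 47) = -41
F: max(0, -41) = 0
B: min(-13, 0) = -13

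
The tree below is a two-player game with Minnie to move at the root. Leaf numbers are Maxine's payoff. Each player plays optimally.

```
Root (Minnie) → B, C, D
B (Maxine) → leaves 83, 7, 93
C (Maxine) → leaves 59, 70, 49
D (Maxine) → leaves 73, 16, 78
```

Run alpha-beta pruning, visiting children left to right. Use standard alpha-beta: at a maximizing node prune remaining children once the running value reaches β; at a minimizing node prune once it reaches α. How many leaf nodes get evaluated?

7

B [α=-∞,β=+∞]: v=93
C [α=-∞,β=93]: v=70
D [α=-∞,β=70]: v=73 after child 1 ≥ β → β-cutoff, skip 2
Root [α=-∞,β=+∞]: v=70
Leaves evaluated: 7 of 9.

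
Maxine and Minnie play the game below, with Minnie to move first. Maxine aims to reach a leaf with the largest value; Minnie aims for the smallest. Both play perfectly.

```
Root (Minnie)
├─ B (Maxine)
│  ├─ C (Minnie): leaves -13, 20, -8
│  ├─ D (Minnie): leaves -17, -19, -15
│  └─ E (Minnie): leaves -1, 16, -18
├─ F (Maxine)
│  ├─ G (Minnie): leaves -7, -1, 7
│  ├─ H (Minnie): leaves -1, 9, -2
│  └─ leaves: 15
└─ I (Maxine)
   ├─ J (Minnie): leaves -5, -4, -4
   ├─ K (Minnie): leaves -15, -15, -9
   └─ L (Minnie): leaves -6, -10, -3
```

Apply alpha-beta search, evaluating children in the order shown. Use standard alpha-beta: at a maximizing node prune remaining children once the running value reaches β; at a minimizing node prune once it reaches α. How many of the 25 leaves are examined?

C [α=-∞,β=+∞]: v=-13
D [α=-13,β=+∞]: v=-17 after child 1 ≤ α → α-cutoff, skip 2
E [α=-13,β=+∞]: v=-18
B [α=-∞,β=+∞]: v=-13
G [α=-∞,β=-13]: v=-7
F [α=-∞,β=-13]: v=-7 after child 1 ≥ β → β-cutoff, skip 2
J [α=-∞,β=-13]: v=-5
I [α=-∞,β=-13]: v=-5 after child 1 ≥ β → β-cutoff, skip 2
Root [α=-∞,β=+∞]: v=-13
Leaves evaluated: 13 of 25.

13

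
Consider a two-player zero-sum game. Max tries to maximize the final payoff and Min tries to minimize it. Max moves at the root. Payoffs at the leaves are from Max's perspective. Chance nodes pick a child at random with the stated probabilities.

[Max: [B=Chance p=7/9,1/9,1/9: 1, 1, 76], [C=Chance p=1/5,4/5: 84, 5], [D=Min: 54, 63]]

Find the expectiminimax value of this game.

54

B (Chance): 7/9·1 + 1/9·1 + 1/9·76 = 9.33
C (Chance): 1/5·84 + 4/5·5 = 20.8
D (Min): min(54, 63) = 54
Root (Max): max(9.33, 20.8, 54) = 54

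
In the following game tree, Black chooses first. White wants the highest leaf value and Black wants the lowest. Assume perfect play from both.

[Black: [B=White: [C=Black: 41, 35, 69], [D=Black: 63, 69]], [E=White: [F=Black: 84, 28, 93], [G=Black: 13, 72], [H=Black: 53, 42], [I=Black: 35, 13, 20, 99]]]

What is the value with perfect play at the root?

C (Black): min(41, 35, 69) = 35
D (Black): min(63, 69) = 63
B (White): max(35, 63) = 63
F (Black): min(84, 28, 93) = 28
G (Black): min(13, 72) = 13
H (Black): min(53, 42) = 42
I (Black): min(35, 13, 20, 99) = 13
E (White): max(28, 13, 42, 13) = 42
Root (Black): min(63, 42) = 42

42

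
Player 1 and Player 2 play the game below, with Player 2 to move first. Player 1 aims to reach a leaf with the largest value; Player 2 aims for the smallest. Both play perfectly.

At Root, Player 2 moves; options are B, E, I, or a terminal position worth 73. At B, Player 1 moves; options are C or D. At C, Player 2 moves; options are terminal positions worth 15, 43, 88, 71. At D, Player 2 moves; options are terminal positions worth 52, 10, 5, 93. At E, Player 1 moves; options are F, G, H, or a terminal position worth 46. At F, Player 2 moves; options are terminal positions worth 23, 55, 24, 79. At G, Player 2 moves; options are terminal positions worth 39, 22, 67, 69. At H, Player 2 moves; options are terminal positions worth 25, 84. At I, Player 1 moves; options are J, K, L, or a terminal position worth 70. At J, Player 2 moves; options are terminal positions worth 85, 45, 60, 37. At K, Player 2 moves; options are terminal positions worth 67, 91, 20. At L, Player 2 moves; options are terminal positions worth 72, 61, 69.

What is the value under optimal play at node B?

C: min(15, 43, 88, 71) = 15
D: min(52, 10, 5, 93) = 5
B: max(15, 5) = 15

15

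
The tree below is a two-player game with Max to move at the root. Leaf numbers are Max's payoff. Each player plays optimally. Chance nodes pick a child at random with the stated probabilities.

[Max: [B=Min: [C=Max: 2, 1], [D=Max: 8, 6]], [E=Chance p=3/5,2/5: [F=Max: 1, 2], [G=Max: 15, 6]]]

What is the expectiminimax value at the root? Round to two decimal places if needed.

7.2

C (Max): max(2, 1) = 2
D (Max): max(8, 6) = 8
B (Min): min(2, 8) = 2
F (Max): max(1, 2) = 2
G (Max): max(15, 6) = 15
E (Chance): 3/5·2 + 2/5·15 = 7.2
Root (Max): max(2, 7.2) = 7.2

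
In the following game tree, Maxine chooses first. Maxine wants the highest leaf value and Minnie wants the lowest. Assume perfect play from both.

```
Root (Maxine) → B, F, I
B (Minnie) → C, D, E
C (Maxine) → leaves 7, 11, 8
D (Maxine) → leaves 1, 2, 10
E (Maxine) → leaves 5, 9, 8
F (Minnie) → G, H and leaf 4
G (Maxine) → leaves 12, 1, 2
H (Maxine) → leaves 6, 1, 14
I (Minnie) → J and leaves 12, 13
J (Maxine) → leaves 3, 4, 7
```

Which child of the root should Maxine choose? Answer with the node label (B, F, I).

C (Maxine): max(7, 11, 8) = 11
D (Maxine): max(1, 2, 10) = 10
E (Maxine): max(5, 9, 8) = 9
B (Minnie): min(11, 10, 9) = 9
G (Maxine): max(12, 1, 2) = 12
H (Maxine): max(6, 1, 14) = 14
F (Minnie): min(12, 14, 4) = 4
J (Maxine): max(3, 4, 7) = 7
I (Minnie): min(7, 12, 13) = 7
Root (Maxine): max(9, 4, 7) = 9
Maxine picks the child with the highest value: B (value 9).

B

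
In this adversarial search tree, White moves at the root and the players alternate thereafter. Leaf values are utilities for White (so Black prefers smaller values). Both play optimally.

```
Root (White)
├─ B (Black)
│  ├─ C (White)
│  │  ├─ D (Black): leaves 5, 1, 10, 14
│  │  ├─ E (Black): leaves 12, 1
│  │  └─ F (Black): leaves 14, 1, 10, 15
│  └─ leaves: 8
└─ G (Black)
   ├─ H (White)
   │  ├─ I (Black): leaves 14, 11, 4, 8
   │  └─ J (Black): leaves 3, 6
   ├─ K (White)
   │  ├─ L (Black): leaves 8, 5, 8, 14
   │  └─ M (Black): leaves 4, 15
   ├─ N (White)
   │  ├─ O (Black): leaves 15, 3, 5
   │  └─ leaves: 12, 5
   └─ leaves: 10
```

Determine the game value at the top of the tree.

4

D (Black): min(5, 1, 10, 14) = 1
E (Black): min(12, 1) = 1
F (Black): min(14, 1, 10, 15) = 1
C (White): max(1, 1, 1) = 1
B (Black): min(1, 8) = 1
I (Black): min(14, 11, 4, 8) = 4
J (Black): min(3, 6) = 3
H (White): max(4, 3) = 4
L (Black): min(8, 5, 8, 14) = 5
M (Black): min(4, 15) = 4
K (White): max(5, 4) = 5
O (Black): min(15, 3, 5) = 3
N (White): max(3, 12, 5) = 12
G (Black): min(4, 5, 12, 10) = 4
Root (White): max(1, 4) = 4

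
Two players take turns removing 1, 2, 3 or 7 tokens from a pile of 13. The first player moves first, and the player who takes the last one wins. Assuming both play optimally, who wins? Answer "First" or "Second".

W/L table (W = player to move can force a win):
i:   0  1  2  3  4  5  6  7  8  9 10 11 12 13
     L  W  W  W  L  W  W  W  L  W  W  W  L  W
Position 13 is W, so the first player wins.

First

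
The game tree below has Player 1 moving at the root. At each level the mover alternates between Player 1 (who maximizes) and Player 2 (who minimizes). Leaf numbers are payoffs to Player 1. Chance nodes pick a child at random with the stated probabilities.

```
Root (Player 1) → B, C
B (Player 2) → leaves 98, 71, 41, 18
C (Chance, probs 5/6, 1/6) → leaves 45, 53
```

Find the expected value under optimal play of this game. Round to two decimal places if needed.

46.33

B (Player 2): min(98, 71, 41, 18) = 18
C (Chance): 5/6·45 + 1/6·53 = 46.33
Root (Player 1): max(18, 46.33) = 46.33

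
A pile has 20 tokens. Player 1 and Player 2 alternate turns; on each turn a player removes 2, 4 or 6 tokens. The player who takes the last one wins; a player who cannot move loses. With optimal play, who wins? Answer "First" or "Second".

Compute winning (W) and losing (L) positions by backward induction:
i:   0  1  2  3  4  5  6  7  8  9 10 11 12 13 14 15 16 17 18 19 20
     L  L  W  W  W  W  W  W  L  L  W  W  W  W  W  W  L  L  W  W  W
Position 20 is W, so the first player wins.

First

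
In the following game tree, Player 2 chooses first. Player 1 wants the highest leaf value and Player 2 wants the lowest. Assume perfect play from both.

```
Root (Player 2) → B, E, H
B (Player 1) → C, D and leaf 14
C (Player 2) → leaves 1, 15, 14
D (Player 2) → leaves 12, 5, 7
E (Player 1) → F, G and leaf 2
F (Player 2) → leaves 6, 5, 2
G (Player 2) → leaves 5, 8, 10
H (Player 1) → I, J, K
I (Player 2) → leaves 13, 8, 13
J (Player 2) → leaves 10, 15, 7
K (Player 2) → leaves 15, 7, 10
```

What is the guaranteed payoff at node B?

14

C: min(1, 15, 14) = 1
D: min(12, 5, 7) = 5
B: max(1, 5, 14) = 14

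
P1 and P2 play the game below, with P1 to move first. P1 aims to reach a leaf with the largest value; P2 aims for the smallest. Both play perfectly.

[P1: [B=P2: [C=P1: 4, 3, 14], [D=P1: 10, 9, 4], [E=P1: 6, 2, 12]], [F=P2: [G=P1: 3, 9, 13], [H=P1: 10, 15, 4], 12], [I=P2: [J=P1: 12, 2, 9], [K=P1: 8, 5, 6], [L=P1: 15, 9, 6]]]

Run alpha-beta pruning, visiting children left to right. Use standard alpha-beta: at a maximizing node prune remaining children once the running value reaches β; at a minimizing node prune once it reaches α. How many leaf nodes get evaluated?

C [α=-∞,β=+∞]: v=14
D [α=-∞,β=14]: v=10
E [α=-∞,β=10]: v=12
B [α=-∞,β=+∞]: v=10
G [α=10,β=+∞]: v=13
H [α=10,β=13]: v=15 after child 2 ≥ β → β-cutoff, skip 1
F [α=10,β=+∞]: v=12
J [α=12,β=+∞]: v=12
I [α=12,β=+∞]: v=12 after child 1 ≤ α → α-cutoff, skip 2
Root [α=-∞,β=+∞]: v=12
Leaves evaluated: 18 of 25.

18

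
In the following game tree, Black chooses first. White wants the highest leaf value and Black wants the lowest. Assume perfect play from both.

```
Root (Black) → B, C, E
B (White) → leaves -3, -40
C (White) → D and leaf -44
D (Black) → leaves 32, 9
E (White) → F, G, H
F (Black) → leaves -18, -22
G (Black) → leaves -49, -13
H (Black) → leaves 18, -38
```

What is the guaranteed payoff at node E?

F: min(-18, -22) = -22
G: min(-49, -13) = -49
H: min(18, -38) = -38
E: max(-22, -49, -38) = -22

-22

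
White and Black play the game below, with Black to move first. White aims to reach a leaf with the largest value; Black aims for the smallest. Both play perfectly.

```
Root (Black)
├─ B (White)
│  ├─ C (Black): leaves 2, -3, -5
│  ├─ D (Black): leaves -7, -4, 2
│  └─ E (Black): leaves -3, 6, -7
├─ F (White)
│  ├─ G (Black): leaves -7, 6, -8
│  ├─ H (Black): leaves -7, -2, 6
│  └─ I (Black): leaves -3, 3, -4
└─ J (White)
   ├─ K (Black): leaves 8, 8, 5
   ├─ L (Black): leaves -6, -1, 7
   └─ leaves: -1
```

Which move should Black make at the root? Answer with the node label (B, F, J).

C (Black): min(2, -3, -5) = -5
D (Black): min(-7, -4, 2) = -7
E (Black): min(-3, 6, -7) = -7
B (White): max(-5, -7, -7) = -5
G (Black): min(-7, 6, -8) = -8
H (Black): min(-7, -2, 6) = -7
I (Black): min(-3, 3, -4) = -4
F (White): max(-8, -7, -4) = -4
K (Black): min(8, 8, 5) = 5
L (Black): min(-6, -1, 7) = -6
J (White): max(5, -6, -1) = 5
Root (Black): min(-5, -4, 5) = -5
Black picks the child with the lowest value: B (value -5).

B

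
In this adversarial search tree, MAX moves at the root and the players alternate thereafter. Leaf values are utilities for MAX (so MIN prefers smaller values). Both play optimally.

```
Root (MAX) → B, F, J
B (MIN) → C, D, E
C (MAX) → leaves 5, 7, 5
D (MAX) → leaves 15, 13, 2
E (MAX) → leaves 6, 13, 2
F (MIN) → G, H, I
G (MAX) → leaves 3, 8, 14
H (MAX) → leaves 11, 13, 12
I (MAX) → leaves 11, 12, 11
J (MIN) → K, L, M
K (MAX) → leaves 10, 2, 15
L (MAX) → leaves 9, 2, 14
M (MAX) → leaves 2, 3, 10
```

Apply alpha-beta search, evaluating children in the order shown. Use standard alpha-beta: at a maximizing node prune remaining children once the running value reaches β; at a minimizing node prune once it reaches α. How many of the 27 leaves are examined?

24

C [α=-∞,β=+∞]: v=7
D [α=-∞,β=7]: v=15 after child 1 ≥ β → β-cutoff, skip 2
E [α=-∞,β=7]: v=13 after child 2 ≥ β → β-cutoff, skip 1
B [α=-∞,β=+∞]: v=7
G [α=7,β=+∞]: v=14
H [α=7,β=14]: v=13
I [α=7,β=13]: v=12
F [α=7,β=+∞]: v=12
K [α=12,β=+∞]: v=15
L [α=12,β=15]: v=14
M [α=12,β=14]: v=10
J [α=12,β=+∞]: v=10
Root [α=-∞,β=+∞]: v=12
Leaves evaluated: 24 of 27.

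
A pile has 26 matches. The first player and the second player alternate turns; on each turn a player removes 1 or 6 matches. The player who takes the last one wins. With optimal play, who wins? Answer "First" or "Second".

W/L table (W = player to move can force a win):
i:   0  1  2  3  4  5  6  7  8  9 10 11 12 13 14 15 16 17 18 19 20 21 22 23 24 25 26
     L  W  L  W  L  W  W  L  W  L  W  L  W  W  L  W  L  W  L  W  W  L  W  L  W  L  W
Position 26 is W, so the first player wins.

First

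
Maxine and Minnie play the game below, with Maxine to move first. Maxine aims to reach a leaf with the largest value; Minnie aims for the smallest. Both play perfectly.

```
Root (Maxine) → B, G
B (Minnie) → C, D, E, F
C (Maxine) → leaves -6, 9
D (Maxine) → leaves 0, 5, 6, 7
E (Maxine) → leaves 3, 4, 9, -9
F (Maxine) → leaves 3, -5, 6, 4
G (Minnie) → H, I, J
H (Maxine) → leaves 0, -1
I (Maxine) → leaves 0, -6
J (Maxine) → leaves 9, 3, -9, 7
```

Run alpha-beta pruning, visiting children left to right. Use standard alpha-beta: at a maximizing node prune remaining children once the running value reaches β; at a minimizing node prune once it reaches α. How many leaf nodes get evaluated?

C [α=-∞,β=+∞]: v=9
D [α=-∞,β=9]: v=7
E [α=-∞,β=7]: v=9 after child 3 ≥ β → β-cutoff, skip 1
F [α=-∞,β=7]: v=6
B [α=-∞,β=+∞]: v=6
H [α=6,β=+∞]: v=0
G [α=6,β=+∞]: v=0 after child 1 ≤ α → α-cutoff, skip 2
Root [α=-∞,β=+∞]: v=6
Leaves evaluated: 15 of 22.

15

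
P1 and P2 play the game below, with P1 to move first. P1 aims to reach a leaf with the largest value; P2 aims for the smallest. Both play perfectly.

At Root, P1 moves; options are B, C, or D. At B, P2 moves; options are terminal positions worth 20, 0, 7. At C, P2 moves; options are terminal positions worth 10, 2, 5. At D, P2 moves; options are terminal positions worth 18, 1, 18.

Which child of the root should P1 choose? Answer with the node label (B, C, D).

C

B (P2): min(20, 0, 7) = 0
C (P2): min(10, 2, 5) = 2
D (P2): min(18, 1, 18) = 1
Root (P1): max(0, 2, 1) = 2
P1 picks the child with the highest value: C (value 2).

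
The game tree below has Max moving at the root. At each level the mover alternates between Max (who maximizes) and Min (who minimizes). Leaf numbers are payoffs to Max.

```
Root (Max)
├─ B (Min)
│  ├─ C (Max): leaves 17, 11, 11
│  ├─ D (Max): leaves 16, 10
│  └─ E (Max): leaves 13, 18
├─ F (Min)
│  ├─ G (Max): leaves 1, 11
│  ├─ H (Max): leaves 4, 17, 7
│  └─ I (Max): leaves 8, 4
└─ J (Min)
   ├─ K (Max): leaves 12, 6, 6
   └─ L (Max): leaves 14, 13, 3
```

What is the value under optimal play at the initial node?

C (Max): max(17, 11, 11) = 17
D (Max): max(16, 10) = 16
E (Max): max(13, 18) = 18
B (Min): min(17, 16, 18) = 16
G (Max): max(1, 11) = 11
H (Max): max(4, 17, 7) = 17
I (Max): max(8, 4) = 8
F (Min): min(11, 17, 8) = 8
K (Max): max(12, 6, 6) = 12
L (Max): max(14, 13, 3) = 14
J (Min): min(12, 14) = 12
Root (Max): max(16, 8, 12) = 16

16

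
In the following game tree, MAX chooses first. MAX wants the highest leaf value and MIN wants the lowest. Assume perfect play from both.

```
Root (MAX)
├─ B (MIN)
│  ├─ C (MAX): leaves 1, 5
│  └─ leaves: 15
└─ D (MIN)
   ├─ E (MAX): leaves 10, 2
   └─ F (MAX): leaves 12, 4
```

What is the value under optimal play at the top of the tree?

C (MAX): max(1, 5) = 5
B (MIN): min(5, 15) = 5
E (MAX): max(10, 2) = 10
F (MAX): max(12, 4) = 12
D (MIN): min(10, 12) = 10
Root (MAX): max(5, 10) = 10

10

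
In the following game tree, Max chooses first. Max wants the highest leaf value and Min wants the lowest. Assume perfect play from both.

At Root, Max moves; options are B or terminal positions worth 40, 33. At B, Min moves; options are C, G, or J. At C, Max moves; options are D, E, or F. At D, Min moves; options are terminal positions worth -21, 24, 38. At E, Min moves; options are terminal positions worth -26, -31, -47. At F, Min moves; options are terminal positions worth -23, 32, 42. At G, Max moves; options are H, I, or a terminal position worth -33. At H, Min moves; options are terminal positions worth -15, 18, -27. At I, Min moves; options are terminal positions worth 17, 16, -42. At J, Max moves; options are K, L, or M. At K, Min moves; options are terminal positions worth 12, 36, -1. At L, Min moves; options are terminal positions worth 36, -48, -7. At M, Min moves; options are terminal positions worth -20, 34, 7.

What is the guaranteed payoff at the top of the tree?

40

D (Min): min(-21, 24, 38) = -21
E (Min): min(-26, -31, -47) = -47
F (Min): min(-23, 32, 42) = -23
C (Max): max(-21, -47, -23) = -21
H (Min): min(-15, 18, -27) = -27
I (Min): min(17, 16, -42) = -42
G (Max): max(-27, -42, -33) = -27
K (Min): min(12, 36, -1) = -1
L (Min): min(36, -48, -7) = -48
M (Min): min(-20, 34, 7) = -20
J (Max): max(-1, -48, -20) = -1
B (Min): min(-21, -27, -1) = -27
Root (Max): max(-27, 40, 33) = 40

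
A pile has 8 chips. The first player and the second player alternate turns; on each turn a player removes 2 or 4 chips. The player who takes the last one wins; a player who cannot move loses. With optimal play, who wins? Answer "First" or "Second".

First

Positions where the player to move wins (W) vs loses (L):
i:   0  1  2  3  4  5  6  7  8
     L  L  W  W  W  W  L  L  W
Position 8 is W, so the first player wins.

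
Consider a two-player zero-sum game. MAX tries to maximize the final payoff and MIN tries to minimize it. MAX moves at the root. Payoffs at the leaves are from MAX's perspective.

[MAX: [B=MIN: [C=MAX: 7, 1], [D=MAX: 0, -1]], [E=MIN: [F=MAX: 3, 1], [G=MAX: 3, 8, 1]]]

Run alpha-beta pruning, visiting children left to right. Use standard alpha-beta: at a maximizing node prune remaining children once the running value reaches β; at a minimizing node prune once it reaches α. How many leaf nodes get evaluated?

7

C [α=-∞,β=+∞]: v=7
D [α=-∞,β=7]: v=0
B [α=-∞,β=+∞]: v=0
F [α=0,β=+∞]: v=3
G [α=0,β=3]: v=3 after child 1 ≥ β → β-cutoff, skip 2
E [α=0,β=+∞]: v=3
Root [α=-∞,β=+∞]: v=3
Leaves evaluated: 7 of 9.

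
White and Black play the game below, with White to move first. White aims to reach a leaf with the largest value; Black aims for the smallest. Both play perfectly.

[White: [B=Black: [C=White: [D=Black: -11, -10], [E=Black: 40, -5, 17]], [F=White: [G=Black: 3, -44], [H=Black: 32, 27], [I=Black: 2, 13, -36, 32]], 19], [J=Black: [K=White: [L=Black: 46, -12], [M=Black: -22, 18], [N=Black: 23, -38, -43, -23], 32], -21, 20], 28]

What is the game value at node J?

-21

L: min(46, -12) = -12
M: min(-22, 18) = -22
N: min(23, -38, -43, -23) = -43
K: max(-12, -22, -43, 32) = 32
J: min(32, -21, 20) = -21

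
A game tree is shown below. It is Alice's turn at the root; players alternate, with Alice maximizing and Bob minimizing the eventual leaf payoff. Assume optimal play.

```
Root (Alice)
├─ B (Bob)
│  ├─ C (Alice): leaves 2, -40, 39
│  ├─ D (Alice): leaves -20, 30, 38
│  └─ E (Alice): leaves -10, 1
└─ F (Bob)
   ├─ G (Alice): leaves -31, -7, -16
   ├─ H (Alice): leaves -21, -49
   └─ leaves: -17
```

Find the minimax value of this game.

1

C (Alice): max(2, -40, 39) = 39
D (Alice): max(-20, 30, 38) = 38
E (Alice): max(-10, 1) = 1
B (Bob): min(39, 38, 1) = 1
G (Alice): max(-31, -7, -16) = -7
H (Alice): max(-21, -49) = -21
F (Bob): min(-7, -21, -17) = -21
Root (Alice): max(1, -21) = 1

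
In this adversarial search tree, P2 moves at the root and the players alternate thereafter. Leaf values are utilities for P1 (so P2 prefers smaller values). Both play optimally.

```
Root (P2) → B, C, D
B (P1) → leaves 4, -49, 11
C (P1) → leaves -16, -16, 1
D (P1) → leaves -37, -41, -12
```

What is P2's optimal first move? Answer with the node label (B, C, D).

B (P1): max(4, -49, 11) = 11
C (P1): max(-16, -16, 1) = 1
D (P1): max(-37, -41, -12) = -12
Root (P2): min(11, 1, -12) = -12
P2 picks the child with the lowest value: D (value -12).

D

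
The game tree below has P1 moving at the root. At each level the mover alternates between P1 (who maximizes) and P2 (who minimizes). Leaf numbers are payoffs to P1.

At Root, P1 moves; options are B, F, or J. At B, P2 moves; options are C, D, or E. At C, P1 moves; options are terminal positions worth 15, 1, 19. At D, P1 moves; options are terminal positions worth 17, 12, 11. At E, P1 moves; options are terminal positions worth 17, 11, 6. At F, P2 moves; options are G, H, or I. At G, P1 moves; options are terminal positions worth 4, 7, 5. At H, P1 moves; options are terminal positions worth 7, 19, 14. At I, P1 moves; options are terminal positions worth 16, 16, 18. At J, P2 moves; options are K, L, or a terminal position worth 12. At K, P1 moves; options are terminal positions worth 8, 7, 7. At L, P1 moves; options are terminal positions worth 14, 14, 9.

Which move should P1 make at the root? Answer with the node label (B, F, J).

C (P1): max(15, 1, 19) = 19
D (P1): max(17, 12, 11) = 17
E (P1): max(17, 11, 6) = 17
B (P2): min(19, 17, 17) = 17
G (P1): max(4, 7, 5) = 7
H (P1): max(7, 19, 14) = 19
I (P1): max(16, 16, 18) = 18
F (P2): min(7, 19, 18) = 7
K (P1): max(8, 7, 7) = 8
L (P1): max(14, 14, 9) = 14
J (P2): min(8, 14, 12) = 8
Root (P1): max(17, 7, 8) = 17
P1 picks the child with the highest value: B (value 17).

B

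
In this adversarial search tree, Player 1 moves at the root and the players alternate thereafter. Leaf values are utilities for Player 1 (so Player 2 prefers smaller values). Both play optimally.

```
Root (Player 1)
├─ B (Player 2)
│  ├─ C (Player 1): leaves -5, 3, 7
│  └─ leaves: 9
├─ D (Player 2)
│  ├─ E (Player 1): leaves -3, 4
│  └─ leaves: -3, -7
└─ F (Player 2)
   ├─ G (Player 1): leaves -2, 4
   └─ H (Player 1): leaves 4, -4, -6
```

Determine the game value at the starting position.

7

C (Player 1): max(-5, 3, 7) = 7
B (Player 2): min(7, 9) = 7
E (Player 1): max(-3, 4) = 4
D (Player 2): min(4, -3, -7) = -7
G (Player 1): max(-2, 4) = 4
H (Player 1): max(4, -4, -6) = 4
F (Player 2): min(4, 4) = 4
Root (Player 1): max(7, -7, 4) = 7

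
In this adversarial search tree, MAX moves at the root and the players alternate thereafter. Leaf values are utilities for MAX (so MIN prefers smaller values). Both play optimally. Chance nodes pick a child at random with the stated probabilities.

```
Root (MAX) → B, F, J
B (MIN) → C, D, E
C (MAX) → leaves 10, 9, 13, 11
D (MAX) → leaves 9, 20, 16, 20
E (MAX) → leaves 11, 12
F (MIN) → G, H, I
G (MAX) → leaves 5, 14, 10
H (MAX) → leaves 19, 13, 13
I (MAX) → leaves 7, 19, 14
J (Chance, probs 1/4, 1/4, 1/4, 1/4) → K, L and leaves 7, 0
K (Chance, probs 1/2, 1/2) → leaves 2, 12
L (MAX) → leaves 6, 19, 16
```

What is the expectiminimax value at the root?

C (MAX): max(10, 9, 13, 11) = 13
D (MAX): max(9, 20, 16, 20) = 20
E (MAX): max(11, 12) = 12
B (MIN): min(13, 20, 12) = 12
G (MAX): max(5, 14, 10) = 14
H (MAX): max(19, 13, 13) = 19
I (MAX): max(7, 19, 14) = 19
F (MIN): min(14, 19, 19) = 14
K (Chance): 1/2·2 + 1/2·12 = 7
L (MAX): max(6, 19, 16) = 19
J (Chance): 1/4·7 + 1/4·19 + 1/4·7 + 1/4·0 = 8.25
Root (MAX): max(12, 14, 8.25) = 14

14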